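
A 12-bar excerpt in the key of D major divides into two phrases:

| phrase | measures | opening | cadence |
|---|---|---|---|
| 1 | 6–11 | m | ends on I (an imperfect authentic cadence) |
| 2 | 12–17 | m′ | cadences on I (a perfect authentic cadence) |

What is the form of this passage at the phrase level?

parallel period

Phrase 1 ends with an imperfect authentic cadence (weaker) and phrase 2 with a perfect authentic cadence (stronger): antecedent + consequent = a period.
The two phrases open with the same material (m / m′), so the period is parallel.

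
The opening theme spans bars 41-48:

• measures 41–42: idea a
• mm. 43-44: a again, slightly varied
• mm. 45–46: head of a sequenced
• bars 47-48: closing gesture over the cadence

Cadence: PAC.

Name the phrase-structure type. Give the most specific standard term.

Basic idea (bars 41–42) + its repetition (measures 43-44) form the presentation; fragmentation and cadence (measures 45-48) form the continuation — the 8-bar whole is a sentence.

sentence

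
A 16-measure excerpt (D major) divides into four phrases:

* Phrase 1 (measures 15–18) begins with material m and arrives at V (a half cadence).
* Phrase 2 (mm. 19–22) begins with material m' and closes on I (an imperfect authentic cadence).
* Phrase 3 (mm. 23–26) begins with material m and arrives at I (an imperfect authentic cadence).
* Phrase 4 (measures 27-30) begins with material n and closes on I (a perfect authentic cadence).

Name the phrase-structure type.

parallel double period

Four phrases in two halves: the first half (mm. 15–22) ends with an imperfect authentic cadence, the second (measures 23-30) with a perfect authentic cadence — a large antecedent–consequent pair, i.e. a double period.
Phrase 3 begins with the same material as phrase 1, making it parallel.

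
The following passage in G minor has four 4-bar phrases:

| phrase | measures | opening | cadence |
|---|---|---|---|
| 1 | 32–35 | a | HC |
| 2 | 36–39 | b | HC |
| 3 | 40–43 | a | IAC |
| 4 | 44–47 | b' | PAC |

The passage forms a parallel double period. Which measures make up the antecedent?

In a double period the four phrases pair into a large antecedent (phrases 1–2, ending half cadence) and a large consequent (phrases 3–4, ending perfect authentic cadence). The antecedent spans mm. 32-39.

measures 32–39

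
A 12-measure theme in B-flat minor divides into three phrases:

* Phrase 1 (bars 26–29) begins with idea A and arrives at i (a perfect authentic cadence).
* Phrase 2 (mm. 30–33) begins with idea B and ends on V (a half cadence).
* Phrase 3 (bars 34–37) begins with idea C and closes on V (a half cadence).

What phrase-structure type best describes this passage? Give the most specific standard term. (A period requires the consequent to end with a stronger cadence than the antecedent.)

phrase group

The final phrase closes with a half cadence, which is not stronger than the preceding half cadence; the 3 phrases lack an overall antecedent–consequent design and so form a phrase group.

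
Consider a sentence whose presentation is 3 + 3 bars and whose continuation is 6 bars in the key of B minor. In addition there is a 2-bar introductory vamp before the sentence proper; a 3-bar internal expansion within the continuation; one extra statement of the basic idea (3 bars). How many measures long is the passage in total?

20 measures

Basic sentence: 3 + 3 + 6 = 12 bars.
12 (basic form) + 2 (introduction) + 3 (internal expansion) + 3 (extra statement) = 20.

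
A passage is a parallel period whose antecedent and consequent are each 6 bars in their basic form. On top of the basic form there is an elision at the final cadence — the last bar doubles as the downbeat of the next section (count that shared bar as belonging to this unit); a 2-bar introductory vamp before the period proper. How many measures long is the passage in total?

14 measures

Basic parallel period: 6 + 6 = 12 bars.
12 (basic form) + 2 (introduction) = 14.
The elision shares a bar with the next section but does not change this unit's count.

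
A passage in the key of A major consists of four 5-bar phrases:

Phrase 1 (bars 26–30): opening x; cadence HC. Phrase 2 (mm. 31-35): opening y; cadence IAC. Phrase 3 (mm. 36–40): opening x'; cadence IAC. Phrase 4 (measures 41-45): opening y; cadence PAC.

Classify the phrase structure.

parallel double period

Four phrases in two halves: the first half (bars 26–35) ends with an imperfect authentic cadence, the second (mm. 36–45) with a perfect authentic cadence — a large antecedent–consequent pair, i.e. a double period.
Phrase 3 begins with the same material as phrase 1, making it parallel.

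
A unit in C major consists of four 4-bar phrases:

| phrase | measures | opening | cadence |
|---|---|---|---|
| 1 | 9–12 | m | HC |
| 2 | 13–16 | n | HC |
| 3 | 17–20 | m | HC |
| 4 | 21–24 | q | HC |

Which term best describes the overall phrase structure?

Phrase 4 ends with a half cadence, no stronger than phrase 2's half cadence, so the four phrases do not form a double period; nor do phrases 3–4 duplicate 1–2, so it is not a repeated period. With no phrase reaching a conclusive cadence, the passage is a phrase group.

phrase group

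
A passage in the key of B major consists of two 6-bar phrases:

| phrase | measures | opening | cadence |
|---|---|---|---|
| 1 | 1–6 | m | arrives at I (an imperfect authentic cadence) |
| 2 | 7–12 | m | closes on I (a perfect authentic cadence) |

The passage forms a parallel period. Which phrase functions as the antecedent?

The phrase ending with the weaker cadence (imperfect authentic cadence) is the antecedent; the one ending more conclusively (perfect authentic cadence) is the consequent. The antecedent is phrase 1.

phrase 1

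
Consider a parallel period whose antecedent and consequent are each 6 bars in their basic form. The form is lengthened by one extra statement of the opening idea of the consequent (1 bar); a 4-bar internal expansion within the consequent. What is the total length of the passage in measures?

Basic parallel period: 6 + 6 = 12 bars.
12 (basic form) + 1 (extra statement) + 4 (internal expansion) = 17.

17 measures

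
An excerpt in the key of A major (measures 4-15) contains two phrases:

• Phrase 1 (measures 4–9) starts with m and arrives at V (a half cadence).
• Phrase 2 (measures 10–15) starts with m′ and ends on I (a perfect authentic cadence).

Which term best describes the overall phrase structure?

parallel period

Phrase 1 ends with a half cadence (weaker) and phrase 2 with a perfect authentic cadence (stronger): antecedent + consequent = a period.
The two phrases open with the same material (m / m′), so the period is parallel.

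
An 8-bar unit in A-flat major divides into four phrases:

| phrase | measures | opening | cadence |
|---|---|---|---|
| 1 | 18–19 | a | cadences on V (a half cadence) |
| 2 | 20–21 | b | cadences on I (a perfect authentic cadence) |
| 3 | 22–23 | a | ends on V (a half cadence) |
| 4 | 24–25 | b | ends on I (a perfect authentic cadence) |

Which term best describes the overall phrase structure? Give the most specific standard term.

repeated period

The cadence pattern HC–PAC–HC–PAC is weak–strong twice, and phrases 3–4 restate phrases 1–2: a period heard twice, not a double period (which would end weakly at phrase 2).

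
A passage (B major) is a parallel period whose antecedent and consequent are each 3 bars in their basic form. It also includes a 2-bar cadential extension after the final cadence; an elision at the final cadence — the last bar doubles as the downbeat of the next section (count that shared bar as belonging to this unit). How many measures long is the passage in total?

8 measures

Basic parallel period: 3 + 3 = 6 bars.
6 (basic form) + 2 (cadential extension) = 8.
The elision shares a bar with the next section but does not change this unit's count.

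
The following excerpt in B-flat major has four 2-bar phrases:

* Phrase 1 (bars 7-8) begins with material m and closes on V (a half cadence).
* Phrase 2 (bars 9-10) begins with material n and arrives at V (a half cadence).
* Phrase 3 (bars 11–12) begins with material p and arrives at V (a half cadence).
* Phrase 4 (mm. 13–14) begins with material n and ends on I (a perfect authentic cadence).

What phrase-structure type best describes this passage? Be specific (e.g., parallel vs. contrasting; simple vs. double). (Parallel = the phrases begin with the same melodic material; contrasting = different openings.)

contrasting double period

Four phrases in two halves: the first half (measures 7–10) ends with a half cadence, the second (mm. 11-14) with a perfect authentic cadence — a large antecedent–consequent pair, i.e. a double period.
Phrase 3 begins with different material from phrase 1, making it contrasting.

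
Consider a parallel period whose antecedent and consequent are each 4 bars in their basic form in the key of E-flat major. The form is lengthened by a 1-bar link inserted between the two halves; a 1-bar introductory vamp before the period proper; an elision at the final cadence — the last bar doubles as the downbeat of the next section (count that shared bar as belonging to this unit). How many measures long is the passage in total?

10 measures

Basic parallel period: 4 + 4 = 8 bars.
8 (basic form) + 1 (link) + 1 (introduction) = 10.
The elision shares a bar with the next section but does not change this unit's count.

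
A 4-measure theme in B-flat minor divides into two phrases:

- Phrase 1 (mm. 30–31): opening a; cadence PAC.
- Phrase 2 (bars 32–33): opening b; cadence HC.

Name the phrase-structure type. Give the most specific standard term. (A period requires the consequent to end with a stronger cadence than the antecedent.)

phrase group

The second phrase closes with a half cadence, which is not stronger than the first phrase's perfect authentic cadence; without a weak→strong cadential pair there is no antecedent–consequent relationship, so this is a phrase group rather than a period.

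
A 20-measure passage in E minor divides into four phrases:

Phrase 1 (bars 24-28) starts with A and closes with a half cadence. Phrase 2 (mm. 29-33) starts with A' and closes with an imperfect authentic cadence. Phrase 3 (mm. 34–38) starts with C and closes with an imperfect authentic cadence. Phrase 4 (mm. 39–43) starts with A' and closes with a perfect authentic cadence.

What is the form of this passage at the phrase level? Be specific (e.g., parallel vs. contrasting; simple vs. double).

Four phrases in two halves: the first half (mm. 24–33) ends with an imperfect authentic cadence, the second (mm. 34–43) with a perfect authentic cadence — a large antecedent–consequent pair, i.e. a double period.
Phrase 3 begins with different material from phrase 1, making it contrasting.

contrasting double period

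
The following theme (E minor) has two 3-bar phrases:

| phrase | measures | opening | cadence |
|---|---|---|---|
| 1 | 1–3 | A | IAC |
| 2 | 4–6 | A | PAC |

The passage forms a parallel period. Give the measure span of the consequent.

measures 4–6

The antecedent is the phrase ending with the weaker cadence (imperfect authentic cadence, phrase 1) and the consequent the one ending more conclusively (perfect authentic cadence, phrase 2); the consequent is bars 4–6.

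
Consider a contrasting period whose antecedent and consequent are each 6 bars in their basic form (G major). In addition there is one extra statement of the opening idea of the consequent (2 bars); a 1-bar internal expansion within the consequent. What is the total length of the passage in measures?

Basic contrasting period: 6 + 6 = 12 bars.
12 (basic form) + 2 (extra statement) + 1 (internal expansion) = 15.

15 measures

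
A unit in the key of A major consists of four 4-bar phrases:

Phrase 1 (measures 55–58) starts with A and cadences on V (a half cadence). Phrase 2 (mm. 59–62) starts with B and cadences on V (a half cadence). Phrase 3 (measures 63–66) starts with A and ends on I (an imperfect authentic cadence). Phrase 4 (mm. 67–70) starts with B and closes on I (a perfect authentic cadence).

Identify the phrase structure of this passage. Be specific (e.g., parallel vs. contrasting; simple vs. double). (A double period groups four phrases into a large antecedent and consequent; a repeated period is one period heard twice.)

Four phrases in two halves: the first half (bars 55–62) ends with a half cadence, the second (measures 63–70) with a perfect authentic cadence — a large antecedent–consequent pair, i.e. a double period.
Phrase 3 begins with the same material as phrase 1, making it parallel.

parallel double period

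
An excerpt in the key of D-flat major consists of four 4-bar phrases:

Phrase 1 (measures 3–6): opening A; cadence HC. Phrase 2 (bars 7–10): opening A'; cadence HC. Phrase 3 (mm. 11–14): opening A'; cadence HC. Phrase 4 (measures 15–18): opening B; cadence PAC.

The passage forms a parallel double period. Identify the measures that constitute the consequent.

measures 11–18

In a double period the four phrases pair into a large antecedent (phrases 1–2, ending half cadence) and a large consequent (phrases 3–4, ending perfect authentic cadence). The consequent spans mm. 11–18.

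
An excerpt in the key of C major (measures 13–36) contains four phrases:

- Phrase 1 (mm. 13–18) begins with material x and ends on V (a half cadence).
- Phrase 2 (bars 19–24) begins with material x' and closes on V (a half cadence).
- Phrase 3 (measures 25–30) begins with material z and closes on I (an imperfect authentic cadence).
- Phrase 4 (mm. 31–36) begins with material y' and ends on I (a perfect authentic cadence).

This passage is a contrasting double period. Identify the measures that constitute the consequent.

measures 25–36

In a double period the four phrases pair into a large antecedent (phrases 1–2, ending half cadence) and a large consequent (phrases 3–4, ending perfect authentic cadence). The consequent spans measures 25–36.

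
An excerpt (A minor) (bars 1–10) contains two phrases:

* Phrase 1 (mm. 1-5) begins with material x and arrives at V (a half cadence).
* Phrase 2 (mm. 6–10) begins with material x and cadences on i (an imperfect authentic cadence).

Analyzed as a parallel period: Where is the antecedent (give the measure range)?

measures 1–5

The antecedent is the phrase ending with the weaker cadence (half cadence, phrase 1) and the consequent the one ending more conclusively (imperfect authentic cadence, phrase 2); the antecedent is mm. 1–5.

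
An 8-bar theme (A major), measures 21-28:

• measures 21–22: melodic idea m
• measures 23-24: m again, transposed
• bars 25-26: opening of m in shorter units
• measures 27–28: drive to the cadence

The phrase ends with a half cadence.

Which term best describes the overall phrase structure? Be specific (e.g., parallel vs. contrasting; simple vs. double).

sentence

Basic idea (mm. 21–22) + its repetition (mm. 23–24) form the presentation; fragmentation and cadence (mm. 25-28) form the continuation — the 8-bar whole is a sentence.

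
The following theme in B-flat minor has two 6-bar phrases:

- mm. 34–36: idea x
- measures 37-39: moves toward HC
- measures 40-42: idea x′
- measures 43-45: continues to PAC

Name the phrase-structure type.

Phrase 1 ends with a half cadence (weaker) and phrase 2 with a perfect authentic cadence (stronger): antecedent + consequent = a period.
The two phrases open with the same material (x / x′), so the period is parallel.

parallel period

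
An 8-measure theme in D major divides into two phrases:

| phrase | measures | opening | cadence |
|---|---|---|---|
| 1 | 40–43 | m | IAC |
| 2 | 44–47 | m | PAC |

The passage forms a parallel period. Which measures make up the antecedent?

The antecedent is the phrase ending with the weaker cadence (imperfect authentic cadence, phrase 1) and the consequent the one ending more conclusively (perfect authentic cadence, phrase 2); the antecedent is measures 40-43.

measures 40–43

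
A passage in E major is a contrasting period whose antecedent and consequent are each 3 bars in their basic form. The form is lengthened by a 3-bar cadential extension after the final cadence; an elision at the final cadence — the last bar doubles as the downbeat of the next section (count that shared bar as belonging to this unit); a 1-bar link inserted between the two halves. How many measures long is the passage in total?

Basic contrasting period: 3 + 3 = 6 bars.
6 (basic form) + 3 (cadential extension) + 1 (link) = 10.
The elision shares a bar with the next section but does not change this unit's count.

10 measures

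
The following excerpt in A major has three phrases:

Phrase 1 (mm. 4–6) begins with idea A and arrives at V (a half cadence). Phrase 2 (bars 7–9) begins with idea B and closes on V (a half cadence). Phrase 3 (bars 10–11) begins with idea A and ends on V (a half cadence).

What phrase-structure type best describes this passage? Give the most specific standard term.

phrase group

The final phrase closes with a half cadence, which is not stronger than the preceding half cadence; the 3 phrases lack an overall antecedent–consequent design and so form a phrase group.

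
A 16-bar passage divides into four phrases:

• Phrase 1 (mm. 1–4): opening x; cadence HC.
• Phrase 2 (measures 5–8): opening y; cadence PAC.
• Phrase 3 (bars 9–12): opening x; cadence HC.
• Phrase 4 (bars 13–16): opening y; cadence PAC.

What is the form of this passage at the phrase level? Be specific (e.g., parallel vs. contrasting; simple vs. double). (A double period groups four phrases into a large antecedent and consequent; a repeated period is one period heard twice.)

The cadence pattern HC–PAC–HC–PAC is weak–strong twice, and phrases 3–4 restate phrases 1–2: a period heard twice, not a double period (which would end weakly at phrase 2).

repeated period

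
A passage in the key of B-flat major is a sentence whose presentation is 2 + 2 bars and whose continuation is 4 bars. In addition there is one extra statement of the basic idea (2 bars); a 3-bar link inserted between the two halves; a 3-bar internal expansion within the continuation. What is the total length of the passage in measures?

Basic sentence: 2 + 2 + 4 = 8 bars.
8 (basic form) + 2 (extra statement) + 3 (link) + 3 (internal expansion) = 16.

16 measures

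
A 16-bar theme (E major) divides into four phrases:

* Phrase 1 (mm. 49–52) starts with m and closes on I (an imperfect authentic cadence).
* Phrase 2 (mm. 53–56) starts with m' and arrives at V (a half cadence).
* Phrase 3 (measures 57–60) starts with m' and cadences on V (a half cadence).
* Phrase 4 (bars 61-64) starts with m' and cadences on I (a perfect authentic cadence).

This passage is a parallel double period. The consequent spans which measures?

In a double period the four phrases pair into a large antecedent (phrases 1–2, ending half cadence) and a large consequent (phrases 3–4, ending perfect authentic cadence). The consequent spans mm. 57–64.

measures 57–64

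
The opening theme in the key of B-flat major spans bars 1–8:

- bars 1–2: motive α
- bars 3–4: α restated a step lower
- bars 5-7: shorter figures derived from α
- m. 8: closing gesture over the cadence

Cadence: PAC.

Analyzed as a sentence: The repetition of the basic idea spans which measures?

measures 3–4

The presentation of a sentence is the basic idea (measures 1–2) plus its repetition (bars 3-4); the repetition of the basic idea is therefore mm. 3–4.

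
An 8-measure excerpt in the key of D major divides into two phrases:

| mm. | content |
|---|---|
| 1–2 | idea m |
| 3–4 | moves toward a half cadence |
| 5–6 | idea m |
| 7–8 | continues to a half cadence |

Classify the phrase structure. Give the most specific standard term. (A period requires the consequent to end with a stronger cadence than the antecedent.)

Both phrases have the same opening (m) and the same cadence (half cadence): the second is a restatement, not a consequent, so this is a repeated phrase rather than a period.

repeated phrase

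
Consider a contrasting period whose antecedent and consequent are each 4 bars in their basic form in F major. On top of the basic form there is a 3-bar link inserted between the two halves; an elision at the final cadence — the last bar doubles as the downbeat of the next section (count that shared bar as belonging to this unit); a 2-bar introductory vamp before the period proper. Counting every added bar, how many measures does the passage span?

Basic contrasting period: 4 + 4 = 8 bars.
8 (basic form) + 3 (link) + 2 (introduction) = 13.
The elision shares a bar with the next section but does not change this unit's count.

13 measures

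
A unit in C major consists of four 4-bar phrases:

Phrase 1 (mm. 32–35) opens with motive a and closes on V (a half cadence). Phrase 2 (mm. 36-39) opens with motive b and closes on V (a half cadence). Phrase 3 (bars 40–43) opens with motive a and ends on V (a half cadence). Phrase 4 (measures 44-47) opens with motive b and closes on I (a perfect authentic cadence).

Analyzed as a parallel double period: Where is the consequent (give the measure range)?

measures 40–47

In a double period the four phrases pair into a large antecedent (phrases 1–2, ending half cadence) and a large consequent (phrases 3–4, ending perfect authentic cadence). The consequent spans measures 40–47.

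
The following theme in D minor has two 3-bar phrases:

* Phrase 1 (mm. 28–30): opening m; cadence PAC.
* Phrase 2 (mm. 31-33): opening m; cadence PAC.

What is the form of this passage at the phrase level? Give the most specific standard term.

repeated phrase

Both phrases have the same opening (m) and the same cadence (perfect authentic cadence): the second is a restatement, not a consequent, so this is a repeated phrase rather than a period.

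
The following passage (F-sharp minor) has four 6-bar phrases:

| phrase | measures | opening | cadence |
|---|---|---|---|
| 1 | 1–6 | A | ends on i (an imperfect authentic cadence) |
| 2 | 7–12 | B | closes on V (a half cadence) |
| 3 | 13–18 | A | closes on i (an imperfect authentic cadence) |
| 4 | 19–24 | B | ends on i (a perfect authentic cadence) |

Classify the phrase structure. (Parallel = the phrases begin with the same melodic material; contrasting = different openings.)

parallel double period

Four phrases in two halves: the first half (mm. 1–12) ends with a half cadence, the second (bars 13–24) with a perfect authentic cadence — a large antecedent–consequent pair, i.e. a double period.
Phrase 3 begins with the same material as phrase 1, making it parallel.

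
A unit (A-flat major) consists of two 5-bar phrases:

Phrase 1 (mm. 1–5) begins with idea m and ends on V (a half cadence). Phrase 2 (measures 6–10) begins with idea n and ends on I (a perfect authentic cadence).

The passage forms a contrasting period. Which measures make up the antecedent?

The phrase ending with the weaker cadence (half cadence) is the antecedent; the one ending more conclusively (perfect authentic cadence) is the consequent. The antecedent is measures 1–5.

measures 1–5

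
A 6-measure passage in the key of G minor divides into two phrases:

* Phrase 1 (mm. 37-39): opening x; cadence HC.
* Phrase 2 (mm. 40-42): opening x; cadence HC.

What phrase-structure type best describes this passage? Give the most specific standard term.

Both phrases have the same opening (x) and the same cadence (half cadence): the second is a restatement, not a consequent, so this is a repeated phrase rather than a period.

repeated phrase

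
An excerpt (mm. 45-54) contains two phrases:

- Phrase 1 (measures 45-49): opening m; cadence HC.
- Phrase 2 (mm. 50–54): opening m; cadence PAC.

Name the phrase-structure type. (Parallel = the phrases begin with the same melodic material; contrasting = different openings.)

parallel period

Phrase 1 ends with a half cadence (weaker) and phrase 2 with a perfect authentic cadence (stronger): antecedent + consequent = a period.
The two phrases open with the same material (m / m), so the period is parallel.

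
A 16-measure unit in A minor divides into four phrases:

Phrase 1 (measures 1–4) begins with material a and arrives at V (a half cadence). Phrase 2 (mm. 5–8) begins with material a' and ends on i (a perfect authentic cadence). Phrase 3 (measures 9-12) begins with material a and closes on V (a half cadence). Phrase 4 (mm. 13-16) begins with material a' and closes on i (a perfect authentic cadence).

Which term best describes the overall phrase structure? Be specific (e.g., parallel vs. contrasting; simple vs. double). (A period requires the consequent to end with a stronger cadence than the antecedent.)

repeated period

The cadence pattern HC–PAC–HC–PAC is weak–strong twice, and phrases 3–4 restate phrases 1–2: a period heard twice, not a double period (which would end weakly at phrase 2).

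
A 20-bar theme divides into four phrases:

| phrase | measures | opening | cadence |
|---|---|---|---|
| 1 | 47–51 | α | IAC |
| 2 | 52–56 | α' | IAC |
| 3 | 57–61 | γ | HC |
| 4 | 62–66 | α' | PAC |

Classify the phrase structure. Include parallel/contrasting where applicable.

Four phrases in two halves: the first half (bars 47–56) ends with an imperfect authentic cadence, the second (measures 57-66) with a perfect authentic cadence — a large antecedent–consequent pair, i.e. a double period.
Phrase 3 begins with different material from phrase 1, making it contrasting.

contrasting double period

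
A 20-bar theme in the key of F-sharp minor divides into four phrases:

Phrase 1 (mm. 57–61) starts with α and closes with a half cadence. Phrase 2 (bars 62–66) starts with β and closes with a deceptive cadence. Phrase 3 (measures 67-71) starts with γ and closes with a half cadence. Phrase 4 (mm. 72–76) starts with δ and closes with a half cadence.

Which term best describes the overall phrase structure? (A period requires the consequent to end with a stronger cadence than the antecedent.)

Phrase 4 ends with a half cadence, no stronger than phrase 2's deceptive cadence, so the four phrases do not form a double period; nor do phrases 3–4 duplicate 1–2, so it is not a repeated period. With no phrase reaching a conclusive cadence, the passage is a phrase group.

phrase group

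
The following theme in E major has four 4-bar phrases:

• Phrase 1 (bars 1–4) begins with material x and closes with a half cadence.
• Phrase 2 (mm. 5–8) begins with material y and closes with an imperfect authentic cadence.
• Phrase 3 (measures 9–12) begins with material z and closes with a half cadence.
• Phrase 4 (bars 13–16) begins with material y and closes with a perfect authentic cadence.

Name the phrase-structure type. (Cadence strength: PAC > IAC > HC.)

Four phrases in two halves: the first half (bars 1–8) ends with an imperfect authentic cadence, the second (measures 9–16) with a perfect authentic cadence — a large antecedent–consequent pair, i.e. a double period.
Phrase 3 begins with different material from phrase 1, making it contrasting.

contrasting double period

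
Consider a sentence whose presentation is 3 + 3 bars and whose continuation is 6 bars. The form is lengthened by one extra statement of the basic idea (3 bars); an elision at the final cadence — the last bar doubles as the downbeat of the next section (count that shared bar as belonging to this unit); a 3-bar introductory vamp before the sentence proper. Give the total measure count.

18 measures

Basic sentence: 3 + 3 + 6 = 12 bars.
12 (basic form) + 3 (extra statement) + 3 (introduction) = 18.
The elision shares a bar with the next section but does not change this unit's count.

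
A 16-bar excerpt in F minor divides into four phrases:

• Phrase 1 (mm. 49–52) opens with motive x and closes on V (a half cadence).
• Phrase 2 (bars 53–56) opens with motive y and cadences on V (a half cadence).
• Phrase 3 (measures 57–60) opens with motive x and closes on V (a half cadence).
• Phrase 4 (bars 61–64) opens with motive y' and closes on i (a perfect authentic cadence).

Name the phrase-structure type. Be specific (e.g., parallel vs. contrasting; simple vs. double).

parallel double period

Four phrases in two halves: the first half (bars 49-56) ends with a half cadence, the second (bars 57-64) with a perfect authentic cadence — a large antecedent–consequent pair, i.e. a double period.
Phrase 3 begins with the same material as phrase 1, making it parallel.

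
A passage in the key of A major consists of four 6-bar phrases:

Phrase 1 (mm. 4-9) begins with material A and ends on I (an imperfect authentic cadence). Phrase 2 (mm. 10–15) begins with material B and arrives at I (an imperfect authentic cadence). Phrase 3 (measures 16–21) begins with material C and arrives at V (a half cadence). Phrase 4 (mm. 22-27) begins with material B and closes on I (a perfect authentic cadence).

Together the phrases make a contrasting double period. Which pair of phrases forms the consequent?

In a double period the first pair of phrases (ending imperfect authentic cadence) is the large antecedent and the second pair (ending perfect authentic cadence) is the large consequent; the consequent is phrases 3 and 4.

phrases 3 and 4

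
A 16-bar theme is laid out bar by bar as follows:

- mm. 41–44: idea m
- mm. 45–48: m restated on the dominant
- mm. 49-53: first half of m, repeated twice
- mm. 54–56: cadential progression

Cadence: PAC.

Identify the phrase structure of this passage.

Basic idea (mm. 41-44) + its repetition (mm. 45-48) form the presentation; fragmentation and cadence (bars 49-56) form the continuation — the 16-bar whole is a sentence.

sentence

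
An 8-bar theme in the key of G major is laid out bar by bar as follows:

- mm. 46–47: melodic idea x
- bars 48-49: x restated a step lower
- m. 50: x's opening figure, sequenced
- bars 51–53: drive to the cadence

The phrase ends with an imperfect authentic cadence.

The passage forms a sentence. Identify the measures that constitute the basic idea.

measures 46–47

The presentation of a sentence is the basic idea (measures 46–47) plus its repetition (bars 48–49); the basic idea is therefore mm. 46–47.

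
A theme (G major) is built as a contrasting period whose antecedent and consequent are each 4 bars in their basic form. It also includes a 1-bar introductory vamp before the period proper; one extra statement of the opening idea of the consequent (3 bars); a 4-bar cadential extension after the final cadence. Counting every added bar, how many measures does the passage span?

Basic contrasting period: 4 + 4 = 8 bars.
8 (basic form) + 1 (introduction) + 3 (extra statement) + 4 (cadential extension) = 16.

16 measures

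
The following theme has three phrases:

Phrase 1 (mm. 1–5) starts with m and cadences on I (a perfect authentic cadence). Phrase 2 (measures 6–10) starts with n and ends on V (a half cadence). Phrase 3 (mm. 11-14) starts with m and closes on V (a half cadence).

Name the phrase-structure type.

The final phrase closes with a half cadence, which is not stronger than the preceding half cadence; the 3 phrases lack an overall antecedent–consequent design and so form a phrase group.

phrase group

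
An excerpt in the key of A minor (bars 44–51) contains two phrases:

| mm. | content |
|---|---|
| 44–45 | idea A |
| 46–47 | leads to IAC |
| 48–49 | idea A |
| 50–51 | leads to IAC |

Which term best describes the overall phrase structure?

repeated phrase

Both phrases have the same opening (A) and the same cadence (imperfect authentic cadence): the second is a restatement, not a consequent, so this is a repeated phrase rather than a period.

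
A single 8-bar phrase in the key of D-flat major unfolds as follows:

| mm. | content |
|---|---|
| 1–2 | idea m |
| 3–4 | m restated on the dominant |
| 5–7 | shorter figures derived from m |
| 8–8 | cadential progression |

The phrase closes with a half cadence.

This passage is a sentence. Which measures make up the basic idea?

measures 1–2

The presentation of a sentence is the basic idea (mm. 1–2) plus its repetition (mm. 3–4); the basic idea is therefore mm. 1-2.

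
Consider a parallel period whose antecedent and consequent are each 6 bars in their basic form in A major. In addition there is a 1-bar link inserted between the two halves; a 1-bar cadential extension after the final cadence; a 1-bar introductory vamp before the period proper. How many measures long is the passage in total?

Basic parallel period: 6 + 6 = 12 bars.
12 (basic form) + 1 (link) + 1 (cadential extension) + 1 (introduction) = 15.

15 measures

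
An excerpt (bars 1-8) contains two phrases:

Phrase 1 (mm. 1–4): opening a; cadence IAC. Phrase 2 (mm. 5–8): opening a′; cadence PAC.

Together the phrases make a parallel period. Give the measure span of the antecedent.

The phrase ending with the weaker cadence (imperfect authentic cadence) is the antecedent; the one ending more conclusively (perfect authentic cadence) is the consequent. The antecedent is measures 1–4.

measures 1–4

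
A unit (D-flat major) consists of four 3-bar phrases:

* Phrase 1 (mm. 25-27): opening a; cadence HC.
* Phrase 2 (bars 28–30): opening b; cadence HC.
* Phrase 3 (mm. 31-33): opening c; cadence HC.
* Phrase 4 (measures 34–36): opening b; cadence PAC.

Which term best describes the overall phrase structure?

contrasting double period

Four phrases in two halves: the first half (mm. 25–30) ends with a half cadence, the second (measures 31-36) with a perfect authentic cadence — a large antecedent–consequent pair, i.e. a double period.
Phrase 3 begins with different material from phrase 1, making it contrasting.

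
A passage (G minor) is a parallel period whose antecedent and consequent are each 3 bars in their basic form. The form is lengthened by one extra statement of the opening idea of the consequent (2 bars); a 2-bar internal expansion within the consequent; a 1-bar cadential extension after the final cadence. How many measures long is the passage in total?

11 measures

Basic parallel period: 3 + 3 = 6 bars.
6 (basic form) + 2 (extra statement) + 2 (internal expansion) + 1 (cadential extension) = 11.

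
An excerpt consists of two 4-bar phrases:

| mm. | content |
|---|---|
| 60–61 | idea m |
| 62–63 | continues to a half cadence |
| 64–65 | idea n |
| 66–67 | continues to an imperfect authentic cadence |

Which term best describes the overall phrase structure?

Phrase 1 ends with a half cadence (weaker) and phrase 2 with an imperfect authentic cadence (stronger): antecedent + consequent = a period.
The two phrases open with different material (m / n), so the period is contrasting.

contrasting period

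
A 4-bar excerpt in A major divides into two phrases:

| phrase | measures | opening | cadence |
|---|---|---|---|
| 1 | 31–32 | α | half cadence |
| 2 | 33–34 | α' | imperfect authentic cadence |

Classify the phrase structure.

parallel period

Phrase 1 ends with a half cadence (weaker) and phrase 2 with an imperfect authentic cadence (stronger): antecedent + consequent = a period.
The two phrases open with the same material (α / α'), so the period is parallel.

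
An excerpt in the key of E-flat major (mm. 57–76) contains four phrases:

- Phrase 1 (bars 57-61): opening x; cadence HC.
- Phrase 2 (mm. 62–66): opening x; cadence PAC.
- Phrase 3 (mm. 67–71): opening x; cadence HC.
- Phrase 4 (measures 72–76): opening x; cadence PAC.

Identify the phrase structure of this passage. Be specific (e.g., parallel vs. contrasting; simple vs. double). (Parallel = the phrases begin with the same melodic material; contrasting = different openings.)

repeated period

The cadence pattern HC–PAC–HC–PAC is weak–strong twice, and phrases 3–4 restate phrases 1–2: a period heard twice, not a double period (which would end weakly at phrase 2).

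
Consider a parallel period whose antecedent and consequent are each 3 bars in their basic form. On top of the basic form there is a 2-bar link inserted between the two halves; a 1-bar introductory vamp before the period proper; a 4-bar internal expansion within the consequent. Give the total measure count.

Basic parallel period: 3 + 3 = 6 bars.
6 (basic form) + 2 (link) + 1 (introduction) + 4 (internal expansion) = 13.

13 measures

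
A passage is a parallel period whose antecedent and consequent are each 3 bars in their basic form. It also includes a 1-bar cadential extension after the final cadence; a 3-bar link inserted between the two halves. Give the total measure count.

10 measures

Basic parallel period: 3 + 3 = 6 bars.
6 (basic form) + 1 (cadential extension) + 3 (link) = 10.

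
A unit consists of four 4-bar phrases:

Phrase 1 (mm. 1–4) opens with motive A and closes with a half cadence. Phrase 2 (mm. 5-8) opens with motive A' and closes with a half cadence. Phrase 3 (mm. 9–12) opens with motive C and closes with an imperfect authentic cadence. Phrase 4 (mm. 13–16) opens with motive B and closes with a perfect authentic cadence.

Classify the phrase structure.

Four phrases in two halves: the first half (mm. 1-8) ends with a half cadence, the second (mm. 9–16) with a perfect authentic cadence — a large antecedent–consequent pair, i.e. a double period.
Phrase 3 begins with different material from phrase 1, making it contrasting.

contrasting double period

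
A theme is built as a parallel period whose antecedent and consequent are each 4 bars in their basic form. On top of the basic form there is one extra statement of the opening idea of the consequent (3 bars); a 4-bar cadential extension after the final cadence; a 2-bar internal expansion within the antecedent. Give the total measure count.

17 measures

Basic parallel period: 4 + 4 = 8 bars.
8 (basic form) + 3 (extra statement) + 4 (cadential extension) + 2 (internal expansion) = 17.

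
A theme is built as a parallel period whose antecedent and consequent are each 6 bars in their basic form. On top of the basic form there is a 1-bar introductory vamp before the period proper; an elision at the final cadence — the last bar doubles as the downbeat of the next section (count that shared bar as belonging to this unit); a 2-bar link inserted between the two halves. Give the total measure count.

Basic parallel period: 6 + 6 = 12 bars.
12 (basic form) + 1 (introduction) + 2 (link) = 15.
The elision shares a bar with the next section but does not change this unit's count.

15 measures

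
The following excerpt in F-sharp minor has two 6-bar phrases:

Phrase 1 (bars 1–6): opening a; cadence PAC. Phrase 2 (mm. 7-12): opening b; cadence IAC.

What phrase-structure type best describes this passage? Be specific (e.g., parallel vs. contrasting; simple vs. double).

phrase group

The second phrase closes with an imperfect authentic cadence, which is not stronger than the first phrase's perfect authentic cadence; without a weak→strong cadential pair there is no antecedent–consequent relationship, so this is a phrase group rather than a period.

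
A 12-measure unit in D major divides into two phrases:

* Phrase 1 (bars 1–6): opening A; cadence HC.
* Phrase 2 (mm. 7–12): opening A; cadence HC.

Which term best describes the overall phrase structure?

repeated phrase

Both phrases have the same opening (A) and the same cadence (half cadence): the second is a restatement, not a consequent, so this is a repeated phrase rather than a period.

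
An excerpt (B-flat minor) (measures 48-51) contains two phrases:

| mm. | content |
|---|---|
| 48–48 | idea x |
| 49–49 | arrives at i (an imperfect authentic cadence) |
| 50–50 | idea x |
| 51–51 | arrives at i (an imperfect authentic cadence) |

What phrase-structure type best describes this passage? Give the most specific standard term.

Both phrases have the same opening (x) and the same cadence (imperfect authentic cadence): the second is a restatement, not a consequent, so this is a repeated phrase rather than a period.

repeated phrase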